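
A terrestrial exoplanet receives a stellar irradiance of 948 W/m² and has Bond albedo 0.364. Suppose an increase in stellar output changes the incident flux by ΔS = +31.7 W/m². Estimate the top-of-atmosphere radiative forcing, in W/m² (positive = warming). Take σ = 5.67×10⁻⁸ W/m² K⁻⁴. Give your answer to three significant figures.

Only a fraction (1−α) is absorbed and it's spread over 4πR², so ΔF = (1−α)ΔS/4 = 5.040 W/m².

5.04 W/m²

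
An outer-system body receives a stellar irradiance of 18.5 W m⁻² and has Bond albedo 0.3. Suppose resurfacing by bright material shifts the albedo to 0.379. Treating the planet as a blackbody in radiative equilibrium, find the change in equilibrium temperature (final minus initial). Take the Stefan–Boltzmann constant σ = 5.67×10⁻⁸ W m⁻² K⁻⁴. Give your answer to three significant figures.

-2.56 kelvin

Initial: T₁ = [S(1−0.3)/(4σ)]^(1/4) = 86.93 K.
Final:   T₂ = [S(1−0.379)/(4σ)]^(1/4) = 84.36 K.
Change: 84.36 − 86.93 = -2.564 K.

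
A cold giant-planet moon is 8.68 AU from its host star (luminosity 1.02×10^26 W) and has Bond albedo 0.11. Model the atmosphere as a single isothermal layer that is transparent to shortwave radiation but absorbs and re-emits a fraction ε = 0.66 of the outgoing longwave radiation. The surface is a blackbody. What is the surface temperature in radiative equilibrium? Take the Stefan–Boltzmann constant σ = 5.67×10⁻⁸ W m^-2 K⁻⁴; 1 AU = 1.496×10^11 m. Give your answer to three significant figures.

72.9 kelvin

Orbital distance: d = 8.68 AU = 1.299×10^12 m.
S = L/(4πd²) = 4.814 W m^-2.
At the top of the atmosphere, σT_e⁴ = S(1−α)/4 = 1.071 W m^-2, giving T_e = 65.93 K.
For a single slab of emissivity ε, T_s⁴ = 2T_e⁴/(2−ε); thus T_s = 65.93·(1.493)^(1/4) = 72.87 K.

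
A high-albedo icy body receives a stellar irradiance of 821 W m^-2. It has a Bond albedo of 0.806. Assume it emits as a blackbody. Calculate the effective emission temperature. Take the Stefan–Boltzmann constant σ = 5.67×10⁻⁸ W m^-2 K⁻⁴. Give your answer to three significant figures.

163 K

Absorbed flux (global mean): S(1−α)/4 = 821.0·0.194/4 = 39.82 W m^-2.
In equilibrium σT⁴ equals this, so T = 162.8 K.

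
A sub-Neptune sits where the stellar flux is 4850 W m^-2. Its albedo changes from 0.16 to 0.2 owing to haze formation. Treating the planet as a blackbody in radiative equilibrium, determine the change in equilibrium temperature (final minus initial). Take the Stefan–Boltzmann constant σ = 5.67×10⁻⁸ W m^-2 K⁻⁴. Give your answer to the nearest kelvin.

-4 K

Initial: T₁ = [S(1−0.16)/(4σ)]^(1/4) = 366.1 K.
After:  T₂ = [4850·0.8/(4σ)]^(1/4) = 361.7 K.
Change: 361.7 − 366.1 = -4.438 K.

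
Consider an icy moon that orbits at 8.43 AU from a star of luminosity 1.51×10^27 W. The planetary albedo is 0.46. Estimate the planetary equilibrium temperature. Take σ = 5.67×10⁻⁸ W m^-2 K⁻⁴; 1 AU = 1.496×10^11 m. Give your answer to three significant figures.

Orbital distance: d = 8.43 AU = 1.261×10^12 m.
Flux at the orbit: S = L/(4πd²) = 1.51×10^27/(4π·(1.26×10^12)²) = 75.55 W m^-2.
Absorbed flux (global mean): S(1−α)/4 = 75.55·0.54/4 = 10.20 W m^-2.
Balancing against σT⁴: T = (10.20/5.67×10⁻⁸)^(1/4) = 115.8 K.

116 K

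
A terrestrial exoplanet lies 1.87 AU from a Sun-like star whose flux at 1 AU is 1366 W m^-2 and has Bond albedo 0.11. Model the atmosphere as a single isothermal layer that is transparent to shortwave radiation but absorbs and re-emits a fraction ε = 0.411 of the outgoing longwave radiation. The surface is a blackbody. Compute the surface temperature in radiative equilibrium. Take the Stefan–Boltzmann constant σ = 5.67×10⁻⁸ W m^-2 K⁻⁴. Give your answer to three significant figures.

Flux at the orbit: S = 1366/(1.87)² = 390.6 W m^-2.
At the top of the atmosphere, σT_e⁴ = S(1−α)/4 = 86.92 W m^-2, giving T_e = 197.9 K.
The surface balance (absorbed SW + ε·downward IR = σT_s⁴) with T_a⁴ = T_s⁴/2 reduces to T_s = T_e·[2/(2−ε)]^¼ = 209.6 K.

210 K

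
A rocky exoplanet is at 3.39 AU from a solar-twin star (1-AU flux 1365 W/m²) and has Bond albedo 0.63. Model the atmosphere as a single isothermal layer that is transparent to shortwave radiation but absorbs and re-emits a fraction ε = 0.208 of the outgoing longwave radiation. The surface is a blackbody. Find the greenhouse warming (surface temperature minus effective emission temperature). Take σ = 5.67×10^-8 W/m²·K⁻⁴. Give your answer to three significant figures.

3.28 kelvin

By the inverse-square law, S = 1365/3.39² = 118.8 W/m².
Effective emission temperature (TOA balance): σT_e⁴ = S(1−α)/4 = 10.99 W/m² → T_e = 118.0 K.
The surface balance (absorbed SW + ε·downward IR = σT_s⁴) with T_a⁴ = T_s⁴/2 reduces to T_s = T_e·[2/(2−ε)]^¼ = 121.3 K.
The atmosphere warms the surface by 3.284 K.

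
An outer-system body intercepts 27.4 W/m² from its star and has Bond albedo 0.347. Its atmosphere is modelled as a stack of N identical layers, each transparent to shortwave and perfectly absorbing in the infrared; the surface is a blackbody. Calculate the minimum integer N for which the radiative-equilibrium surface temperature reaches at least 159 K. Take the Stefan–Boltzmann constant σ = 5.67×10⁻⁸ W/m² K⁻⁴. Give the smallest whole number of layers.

OLR = S(1−α)/4 = 4.473 W/m²; the top layer radiates at T_e = 94.24 K.
Need (N+1)T_e⁴ ≥ T_s⁴, i.e. N+1 ≥ (159/94.24)⁴ = 8.102.
Rounding up, N = 8.

8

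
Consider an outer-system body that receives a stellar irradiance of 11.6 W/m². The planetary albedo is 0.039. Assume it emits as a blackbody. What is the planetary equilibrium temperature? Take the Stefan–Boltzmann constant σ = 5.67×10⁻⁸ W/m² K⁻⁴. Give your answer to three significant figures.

83.7 K

The planet absorbs (1−α)S over its disc πR² and re-emits over 4πR², so the mean absorbed flux is (1−0.039)·11.60/4 = 2.787 W/m².
In equilibrium σT⁴ equals this, so T = 83.73 K.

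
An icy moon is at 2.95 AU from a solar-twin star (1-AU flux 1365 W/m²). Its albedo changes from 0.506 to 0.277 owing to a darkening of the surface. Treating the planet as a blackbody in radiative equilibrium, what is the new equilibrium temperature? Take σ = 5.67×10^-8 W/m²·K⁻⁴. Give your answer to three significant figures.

By the inverse-square law, S = 1365/2.95² = 156.9 W/m².
With the new albedo, S(1−α₂)/4 = 28.35 W/m², so T₂ = 149.5 K.

150 kelvin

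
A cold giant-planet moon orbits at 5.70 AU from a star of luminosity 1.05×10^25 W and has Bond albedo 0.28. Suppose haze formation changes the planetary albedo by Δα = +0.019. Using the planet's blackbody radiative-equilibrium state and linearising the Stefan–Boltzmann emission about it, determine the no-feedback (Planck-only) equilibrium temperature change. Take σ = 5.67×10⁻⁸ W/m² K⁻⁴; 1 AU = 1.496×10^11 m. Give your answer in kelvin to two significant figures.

Orbital distance: d = 5.70 AU = 8.527×10^11 m.
Spreading L over a sphere of radius d: S = 1.05×10^25/(4π·8.53×10^11²) = 1.149 W/m².
Unperturbed T_e = [1.149·(1−0.28)/(4σ)]^¼ = 43.70 K.
The change in absorbed flux is Δ[S(1−α)/4] = −SΔα/4 = -0.005458 W/m².
Linearising σT⁴ gives d(σT⁴)/dT = 4σT_e³ = 0.01893 W/m² per K.
So ΔT₀ = -0.005458/0.01893 = -0.288 K.

-0.29 K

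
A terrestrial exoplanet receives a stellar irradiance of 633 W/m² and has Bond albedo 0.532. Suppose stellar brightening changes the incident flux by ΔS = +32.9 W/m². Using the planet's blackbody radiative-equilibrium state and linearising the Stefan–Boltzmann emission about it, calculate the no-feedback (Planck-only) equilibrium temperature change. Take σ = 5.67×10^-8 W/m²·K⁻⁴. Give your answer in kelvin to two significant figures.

2.5 K

The baseline emission temperature is T_e = 190.1 K.
ΔF = Δ[S(1−α)]/4 = (1−0.532)·+32.9/4 = 3.849 W/m².
Planck response: λ_P = 4σT_e³ = 4·5.67×10⁻⁸·(190.1)³ = 1.558 W/m²/K.
ΔT₀ = ΔF/λ_P = 3.849/1.558 = 2.47 K.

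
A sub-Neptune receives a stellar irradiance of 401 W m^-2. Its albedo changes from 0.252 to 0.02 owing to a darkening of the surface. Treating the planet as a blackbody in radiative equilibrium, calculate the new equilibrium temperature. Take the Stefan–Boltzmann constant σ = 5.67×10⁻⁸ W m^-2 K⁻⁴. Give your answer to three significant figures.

T₂ = [S(1−α₂)/(4σ)]^(1/4) = [401.0·0.98/(4σ)]^(1/4) = 204.0 K.

204 K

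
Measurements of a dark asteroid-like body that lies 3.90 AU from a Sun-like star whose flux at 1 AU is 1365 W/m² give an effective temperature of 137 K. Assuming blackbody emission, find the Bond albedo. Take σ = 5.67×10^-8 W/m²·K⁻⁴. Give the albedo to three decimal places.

0.110

By the inverse-square law, S = 1365/3.90² = 89.74 W/m².
From σT⁴ = S(1−α)/4 we invert for α: 1−α = 4σT⁴/S.
4σT⁴ = 4·5.67×10⁻⁸·(137)⁴ = 79.90 W/m².
1−α = 79.90/89.74 = 0.8903, so α = 0.1097.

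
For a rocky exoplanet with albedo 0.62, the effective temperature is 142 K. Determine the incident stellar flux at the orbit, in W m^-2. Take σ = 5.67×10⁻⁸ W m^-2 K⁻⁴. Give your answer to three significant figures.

Invert the energy balance for S: S = 4σT⁴/(1−α).
σT⁴ = 5.67×10⁻⁸·(142)⁴ = 23.05 W m^-2.
So S = 4×23.05/(1−0.62) = 242.7 W m^-2.

243 W m^-2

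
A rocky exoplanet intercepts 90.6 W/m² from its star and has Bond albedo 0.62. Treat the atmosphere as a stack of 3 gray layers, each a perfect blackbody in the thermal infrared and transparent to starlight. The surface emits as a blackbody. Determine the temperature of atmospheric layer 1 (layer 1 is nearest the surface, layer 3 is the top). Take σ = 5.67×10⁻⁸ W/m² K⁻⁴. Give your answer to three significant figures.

146 K

Top-of-atmosphere balance: σT_e⁴ = S(1−α)/4 = 8.607 W/m² → T_e = 111.0 K.
In the N-layer model, layer k (counted from the surface) has T_k = (N+1−k)^(1/4)·T_e.
With k = 1: T_1 = (3+1−1)^¼·111.0 K = 146.1 K.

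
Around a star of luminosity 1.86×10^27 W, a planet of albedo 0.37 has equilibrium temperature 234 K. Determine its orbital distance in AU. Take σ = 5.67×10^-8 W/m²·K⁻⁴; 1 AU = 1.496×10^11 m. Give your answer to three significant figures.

2.48 AU

Required flux: S = 4σT⁴/(1−α) = 1079 W/m².
From L = 4πd²S, d = √(1.86×10^27/(4π·1079)) = 3.703×10^11 m = 2.475 AU.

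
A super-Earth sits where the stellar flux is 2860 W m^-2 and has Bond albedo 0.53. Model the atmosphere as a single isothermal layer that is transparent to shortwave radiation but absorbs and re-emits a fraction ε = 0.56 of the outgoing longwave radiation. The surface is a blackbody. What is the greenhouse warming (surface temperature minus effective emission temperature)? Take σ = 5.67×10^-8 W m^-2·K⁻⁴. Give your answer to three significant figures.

23.7 K

Effective emission temperature (TOA balance): σT_e⁴ = S(1−α)/4 = 336.0 W m^-2 → T_e = 277.5 K.
Surface balance with a leaky layer gives σT_s⁴ = σT_e⁴·2/(2−ε), so T_s = T_e·[2/(2−0.56)]^(1/4) = 301.2 K.
Greenhouse warming: T_s − T_e = 23.75 K.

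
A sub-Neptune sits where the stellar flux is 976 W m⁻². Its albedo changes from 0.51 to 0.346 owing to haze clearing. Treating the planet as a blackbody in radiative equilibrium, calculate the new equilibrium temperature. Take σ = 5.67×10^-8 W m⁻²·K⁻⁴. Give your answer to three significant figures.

New equilibrium: T₂ = [(1−0.346)·976.0/(4σ)]^(1/4) = 230.3 K.

230 kelvin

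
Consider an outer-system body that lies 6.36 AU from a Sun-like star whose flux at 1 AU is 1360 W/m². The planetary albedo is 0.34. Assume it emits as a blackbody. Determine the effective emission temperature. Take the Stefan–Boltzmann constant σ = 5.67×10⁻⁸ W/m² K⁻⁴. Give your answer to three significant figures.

99.5 K

Flux at the orbit: S = 1360/(6.36)² = 33.62 W/m².
Averaging over the sphere, the absorbed flux is S(1−α)/4 = 5.548 W/m².
Balancing against σT⁴: T = (5.548/5.67×10⁻⁸)^(1/4) = 99.46 K.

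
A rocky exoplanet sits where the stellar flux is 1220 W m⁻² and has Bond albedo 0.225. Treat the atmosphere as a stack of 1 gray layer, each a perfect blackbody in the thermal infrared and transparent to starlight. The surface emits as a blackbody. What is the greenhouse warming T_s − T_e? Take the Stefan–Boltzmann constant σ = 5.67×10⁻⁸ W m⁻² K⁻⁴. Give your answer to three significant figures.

48.1 K

The effective emission temperature is T_e = [S(1−α)/(4σ)]^¼ = 254.1 K.
Surface: T_s = (2)^¼·T_e = 302.2 K.
So the greenhouse effect raises the surface by 302.2 − 254.1 = 48.08 K.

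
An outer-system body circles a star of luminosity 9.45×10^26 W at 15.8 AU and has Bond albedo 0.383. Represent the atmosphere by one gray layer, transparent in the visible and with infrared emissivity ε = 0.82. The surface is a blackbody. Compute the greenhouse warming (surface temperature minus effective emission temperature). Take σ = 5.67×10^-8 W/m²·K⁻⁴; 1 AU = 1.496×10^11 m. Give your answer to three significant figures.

d = 15.8 × 1.496×10^11 m = 2.364×10^12 m.
Flux at the orbit: S = L/(4πd²) = 9.45×10^26/(4π·(2.36×10^12)²) = 13.46 W/m².
Effective emission temperature (TOA balance): σT_e⁴ = S(1−α)/4 = 2.076 W/m² → T_e = 77.79 K.
The surface balance (absorbed SW + ε·downward IR = σT_s⁴) with T_a⁴ = T_s⁴/2 reduces to T_s = T_e·[2/(2−ε)]^¼ = 88.76 K.
Greenhouse warming: T_s − T_e = 10.97 K.

11.0 K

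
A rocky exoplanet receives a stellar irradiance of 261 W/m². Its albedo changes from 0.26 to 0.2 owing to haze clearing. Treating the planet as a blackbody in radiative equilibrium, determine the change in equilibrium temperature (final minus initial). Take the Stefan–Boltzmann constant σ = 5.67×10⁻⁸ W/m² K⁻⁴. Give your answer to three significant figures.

3.36 K

With α = 0.26, T₁ = 170.8 K.
Final:   T₂ = [S(1−0.2)/(4σ)]^(1/4) = 174.2 K.
Change: 174.2 − 170.8 = 3.362 K.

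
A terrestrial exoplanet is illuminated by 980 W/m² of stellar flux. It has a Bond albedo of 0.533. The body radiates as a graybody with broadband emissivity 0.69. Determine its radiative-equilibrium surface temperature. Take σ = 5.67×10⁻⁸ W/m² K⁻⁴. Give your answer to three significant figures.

233 K

Averaging over the sphere, the absorbed flux is S(1−α)/4 = 114.4 W/m².
Radiative balance εσT⁴ = 114.4 gives T = [114.4/(0.69·σ)]^(1/4) = 232.5 K.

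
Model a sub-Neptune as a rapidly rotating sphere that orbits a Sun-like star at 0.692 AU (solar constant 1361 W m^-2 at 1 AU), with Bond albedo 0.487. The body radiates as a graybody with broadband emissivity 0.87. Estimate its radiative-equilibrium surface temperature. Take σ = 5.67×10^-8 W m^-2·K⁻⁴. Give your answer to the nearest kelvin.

293 kelvin

Flux at the orbit: S = 1361/(0.692)² = 2842 W m^-2.
The planet absorbs (1−α)S over its disc πR² and re-emits over 4πR², so the mean absorbed flux is (1−0.487)·2842/4 = 364.5 W m^-2.
Radiative balance εσT⁴ = 364.5 gives T = [364.5/(0.87·σ)]^(1/4) = 293.2 K.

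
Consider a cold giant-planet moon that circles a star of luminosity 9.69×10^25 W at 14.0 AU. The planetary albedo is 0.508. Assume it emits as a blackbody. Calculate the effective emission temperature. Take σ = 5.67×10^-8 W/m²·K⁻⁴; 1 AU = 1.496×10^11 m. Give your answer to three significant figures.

44.2 K

Orbital distance: d = 14.0 AU = 2.094×10^12 m.
Spreading L over a sphere of radius d: S = 9.69×10^25/(4π·2.09×10^12²) = 1.758 W/m².
Absorbed flux (global mean): S(1−α)/4 = 1.758·0.492/4 = 0.2162 W/m².
In equilibrium σT⁴ equals this, so T = 44.19 K.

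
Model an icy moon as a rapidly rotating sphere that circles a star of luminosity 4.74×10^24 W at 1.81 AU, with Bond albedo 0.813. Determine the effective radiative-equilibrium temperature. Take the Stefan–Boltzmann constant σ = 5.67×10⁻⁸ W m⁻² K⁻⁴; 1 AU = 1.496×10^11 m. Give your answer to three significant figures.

45.4 K

d = 1.81 × 1.496×10^11 m = 2.708×10^11 m.
Spreading L over a sphere of radius d: S = 4.74×10^24/(4π·2.71×10^11²) = 5.145 W m⁻².
Averaging over the sphere, the absorbed flux is S(1−α)/4 = 0.2405 W m⁻².
Set σT⁴ = 0.2405 → T = (0.2405/σ)^(1/4) = 45.38 K.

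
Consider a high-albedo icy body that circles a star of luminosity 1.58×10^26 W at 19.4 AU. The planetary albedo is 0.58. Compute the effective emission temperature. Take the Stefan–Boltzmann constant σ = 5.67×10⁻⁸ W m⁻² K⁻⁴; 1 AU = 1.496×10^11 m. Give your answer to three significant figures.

d = 19.4 × 1.496×10^11 m = 2.902×10^12 m.
S = L/(4πd²) = 1.493 W m⁻².
The planet absorbs (1−α)S over its disc πR² and re-emits over 4πR², so the mean absorbed flux is (1−0.58)·1.493/4 = 0.1567 W m⁻².
Set σT⁴ = 0.1567 → T = (0.1567/σ)^(1/4) = 40.78 K.

40.8 kelvin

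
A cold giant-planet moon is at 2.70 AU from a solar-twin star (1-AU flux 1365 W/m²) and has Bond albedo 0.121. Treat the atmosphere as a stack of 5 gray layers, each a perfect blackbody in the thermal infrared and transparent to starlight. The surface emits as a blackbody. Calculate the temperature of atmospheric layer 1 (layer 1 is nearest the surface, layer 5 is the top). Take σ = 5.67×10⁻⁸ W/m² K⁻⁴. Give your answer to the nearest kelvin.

245 kelvin

By the inverse-square law, S = 1365/2.70² = 187.2 W/m².
Top-of-atmosphere balance: σT_e⁴ = S(1−α)/4 = 41.15 W/m² → T_e = 164.1 K.
The net upward flux σT_e⁴ is constant between every pair of levels, so T_k⁴ = (N+1−k)T_e⁴.
T_1 = (5)^(1/4)·164.1 = 245.4 K.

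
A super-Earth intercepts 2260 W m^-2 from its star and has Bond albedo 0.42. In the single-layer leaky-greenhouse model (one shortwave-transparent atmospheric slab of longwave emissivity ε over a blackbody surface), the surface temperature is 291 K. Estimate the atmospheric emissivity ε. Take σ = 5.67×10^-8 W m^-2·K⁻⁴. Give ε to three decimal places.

0.388

Effective temperature: T_e = [S(1−α)/(4σ)]^(1/4) = 275.7 K.
T_s⁴ = T_e⁴·2/(2−ε) → ε = 2 − 2(T_e/T_s)⁴ = 2 − 2·(275.7/291)⁴ = 0.3881.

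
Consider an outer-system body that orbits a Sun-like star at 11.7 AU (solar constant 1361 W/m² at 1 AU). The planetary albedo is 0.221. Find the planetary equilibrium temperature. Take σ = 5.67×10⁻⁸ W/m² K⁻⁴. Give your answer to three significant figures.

76.4 kelvin

Irradiance scales as 1/d², so S = 1361 W/m² × (1/11.7)² = 9.942 W/m².
Averaging over the sphere, the absorbed flux is S(1−α)/4 = 1.936 W/m².
In equilibrium σT⁴ equals this, so T = 76.44 K.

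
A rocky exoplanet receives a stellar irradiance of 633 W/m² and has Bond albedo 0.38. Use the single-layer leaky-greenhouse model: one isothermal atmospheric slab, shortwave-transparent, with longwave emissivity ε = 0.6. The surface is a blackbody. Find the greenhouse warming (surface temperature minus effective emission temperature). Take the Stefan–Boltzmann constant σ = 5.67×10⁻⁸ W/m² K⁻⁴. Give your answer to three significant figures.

19.0 K

At the top of the atmosphere, σT_e⁴ = S(1−α)/4 = 98.11 W/m², giving T_e = 204.0 K.
The surface balance (absorbed SW + ε·downward IR = σT_s⁴) with T_a⁴ = T_s⁴/2 reduces to T_s = T_e·[2/(2−ε)]^¼ = 223.0 K.
T_s − T_e = 223.0 − 204.0 = 19.02 K.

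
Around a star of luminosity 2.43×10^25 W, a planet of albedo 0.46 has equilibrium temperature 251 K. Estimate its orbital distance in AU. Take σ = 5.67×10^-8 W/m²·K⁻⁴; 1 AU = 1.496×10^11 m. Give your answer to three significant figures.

0.228 AU

Energy balance gives S = 4σT⁴/(1−α) = 1667 W/m².
S = L/(4πd²) → d = √(L/4πS) = √(2.43×10^25/(4π·1667)) = 3.406×10^10 m = 0.2277 AU.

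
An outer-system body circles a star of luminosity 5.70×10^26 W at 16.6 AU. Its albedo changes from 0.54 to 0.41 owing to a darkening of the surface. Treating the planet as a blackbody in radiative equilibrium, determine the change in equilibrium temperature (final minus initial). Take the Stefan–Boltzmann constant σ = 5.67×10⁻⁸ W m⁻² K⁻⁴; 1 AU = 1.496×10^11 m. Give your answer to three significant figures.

3.99 K

d = 16.6 × 1.496×10^11 m = 2.483×10^12 m.
Flux at the orbit: S = L/(4πd²) = 5.70×10^26/(4π·(2.48×10^12)²) = 7.355 W m⁻².
Before: T₁ = [7.355·0.46/(4σ)]^(1/4) = 62.15 K.
After:  T₂ = [7.355·0.59/(4σ)]^(1/4) = 66.14 K.
ΔT = T₂ − T₁ = 3.990 K.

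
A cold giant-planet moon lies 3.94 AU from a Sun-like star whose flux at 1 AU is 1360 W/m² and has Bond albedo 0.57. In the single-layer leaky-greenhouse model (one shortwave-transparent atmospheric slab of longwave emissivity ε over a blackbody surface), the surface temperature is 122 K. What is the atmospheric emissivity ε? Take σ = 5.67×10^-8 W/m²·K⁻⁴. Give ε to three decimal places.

0.500

Irradiance scales as 1/d², so S = 1360 W/m² × (1/3.94)² = 87.61 W/m².
First, T_e = [87.61·(1−0.57)/(4σ)]^(1/4) = 113.5 K.
Since (2−ε)/2 = (T_e/T_s)⁴ = 0.7498, ε = 0.5004.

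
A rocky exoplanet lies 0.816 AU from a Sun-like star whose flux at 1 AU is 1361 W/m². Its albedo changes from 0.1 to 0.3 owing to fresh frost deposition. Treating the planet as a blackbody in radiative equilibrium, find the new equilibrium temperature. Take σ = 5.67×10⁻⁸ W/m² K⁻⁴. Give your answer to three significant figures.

282 K

Irradiance scales as 1/d², so S = 1361 W/m² × (1/0.816)² = 2044 W/m².
New equilibrium: T₂ = [(1−0.3)·2044/(4σ)]^(1/4) = 281.8 K.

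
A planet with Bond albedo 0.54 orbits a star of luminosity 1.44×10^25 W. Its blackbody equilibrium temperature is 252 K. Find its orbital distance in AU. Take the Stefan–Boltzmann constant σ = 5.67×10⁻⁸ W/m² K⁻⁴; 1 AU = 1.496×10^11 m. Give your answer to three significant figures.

Energy balance gives S = 4σT⁴/(1−α) = 1988 W/m².
S = L/(4πd²) → d = √(L/4πS) = √(1.44×10^25/(4π·1988)) = 2.401×10^10 m = 0.1605 AU.

0.160 AU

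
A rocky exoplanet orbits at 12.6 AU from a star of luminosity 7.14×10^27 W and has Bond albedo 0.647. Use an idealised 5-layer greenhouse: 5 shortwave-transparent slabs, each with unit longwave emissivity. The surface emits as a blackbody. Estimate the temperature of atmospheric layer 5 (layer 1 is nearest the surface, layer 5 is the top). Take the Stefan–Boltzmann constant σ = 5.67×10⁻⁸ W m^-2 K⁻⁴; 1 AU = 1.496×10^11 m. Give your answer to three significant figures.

d = 12.6 × 1.496×10^11 m = 1.885×10^12 m.
Flux at the orbit: S = L/(4πd²) = 7.14×10^27/(4π·(1.88×10^12)²) = 159.9 W m^-2.
Top-of-atmosphere balance: σT_e⁴ = S(1−α)/4 = 14.11 W m^-2 → T_e = 125.6 K.
Each opaque layer satisfies 2T_j⁴ = T_{j−1}⁴ + T_{j+1}⁴, giving T_k⁴ = (N+1−k)T_e⁴.
T_5 = (1)^(1/4)·125.6 = 125.6 K.

126 K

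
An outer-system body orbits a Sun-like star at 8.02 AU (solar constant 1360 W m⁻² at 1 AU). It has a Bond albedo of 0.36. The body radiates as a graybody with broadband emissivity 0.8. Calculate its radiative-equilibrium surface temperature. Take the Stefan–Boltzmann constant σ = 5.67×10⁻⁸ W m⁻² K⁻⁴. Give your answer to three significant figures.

Irradiance scales as 1/d², so S = 1360 W m⁻² × (1/8.02)² = 21.14 W m⁻².
Absorbed flux (global mean): S(1−α)/4 = 21.14·0.64/4 = 3.383 W m⁻².
Radiative balance εσT⁴ = 3.383 gives T = [3.383/(0.8·σ)]^(1/4) = 92.93 K.

92.9 kelvin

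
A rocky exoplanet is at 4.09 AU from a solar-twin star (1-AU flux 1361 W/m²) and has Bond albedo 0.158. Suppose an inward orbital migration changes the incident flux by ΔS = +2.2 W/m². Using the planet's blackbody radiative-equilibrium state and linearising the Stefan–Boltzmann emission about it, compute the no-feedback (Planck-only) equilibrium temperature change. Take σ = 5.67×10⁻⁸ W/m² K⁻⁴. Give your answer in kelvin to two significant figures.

By the inverse-square law, S = 1361/4.09² = 81.36 W/m².
The baseline emission temperature is T_e = 131.8 K.
Only a fraction (1−α) is absorbed and it's spread over 4πR², so ΔF = (1−α)ΔS/4 = 0.4631 W/m².
The Planck feedback parameter is 4σT_e³ = 0.5196 W/m²/K.
So ΔT₀ = 0.4631/0.5196 = 0.891 K.

0.89 K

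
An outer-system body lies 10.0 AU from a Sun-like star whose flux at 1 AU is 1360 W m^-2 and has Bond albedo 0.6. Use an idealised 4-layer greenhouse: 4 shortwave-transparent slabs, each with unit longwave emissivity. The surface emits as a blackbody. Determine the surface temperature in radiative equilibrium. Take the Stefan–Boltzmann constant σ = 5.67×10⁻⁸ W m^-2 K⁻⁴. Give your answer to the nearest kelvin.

Flux at the orbit: S = 1360/(10.0)² = 13.60 W m^-2.
Top-of-atmosphere balance: σT_e⁴ = S(1−α)/4 = 1.360 W m^-2 → T_e = 69.98 K.
Layer-by-layer balance gives σT_s⁴ = (N+1)σT_e⁴, so T_s = 5^¼·69.98 = 104.6 K.

105 K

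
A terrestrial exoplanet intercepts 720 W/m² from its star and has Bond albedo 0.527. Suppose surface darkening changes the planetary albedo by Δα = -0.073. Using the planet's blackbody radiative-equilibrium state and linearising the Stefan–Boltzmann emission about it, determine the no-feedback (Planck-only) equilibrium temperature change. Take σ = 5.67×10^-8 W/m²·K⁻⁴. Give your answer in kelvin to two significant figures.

The baseline emission temperature is T_e = 196.9 K.
ΔF = −(S/4)Δα = −(720.0/4)×(-0.073) = 13.14 W/m².
The Planck feedback parameter is 4σT_e³ = 1.730 W/m²/K.
ΔT₀ = ΔF/λ_P = 13.14/1.730 = 7.60 K.

7.6 kelvin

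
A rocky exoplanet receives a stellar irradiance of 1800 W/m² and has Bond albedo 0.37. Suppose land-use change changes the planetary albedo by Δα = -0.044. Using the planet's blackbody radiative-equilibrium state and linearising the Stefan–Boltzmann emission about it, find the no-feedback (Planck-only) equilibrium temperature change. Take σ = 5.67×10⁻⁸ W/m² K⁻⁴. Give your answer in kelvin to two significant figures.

Unperturbed T_e = [1800·(1−0.37)/(4σ)]^¼ = 265.9 K.
TOA radiative forcing: ΔF = −S·Δα/4 = −1800·(-0.044)/4 = 19.80 W/m².
Planck response: λ_P = 4σT_e³ = 4·5.67×10⁻⁸·(265.9)³ = 4.265 W/m²/K.
So ΔT₀ = 19.80/4.265 = 4.64 K.

4.6 K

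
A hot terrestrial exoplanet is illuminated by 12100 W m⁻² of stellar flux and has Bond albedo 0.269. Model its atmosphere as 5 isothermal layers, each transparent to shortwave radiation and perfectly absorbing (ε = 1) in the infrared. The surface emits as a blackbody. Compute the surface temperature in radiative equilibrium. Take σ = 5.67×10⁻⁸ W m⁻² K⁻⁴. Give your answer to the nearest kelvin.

696 K

Top-of-atmosphere balance: σT_e⁴ = S(1−α)/4 = 2211 W m⁻² → T_e = 444.4 K.
For an N-layer opaque stack, T_s⁴ = (N+1)T_e⁴, hence T_s = (6)^(1/4)×444.4 K = 695.5 K.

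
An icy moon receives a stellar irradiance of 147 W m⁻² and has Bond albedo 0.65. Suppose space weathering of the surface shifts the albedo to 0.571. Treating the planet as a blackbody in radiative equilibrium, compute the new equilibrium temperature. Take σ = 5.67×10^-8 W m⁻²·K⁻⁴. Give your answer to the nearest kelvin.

129 K

With the new albedo, S(1−α₂)/4 = 15.77 W m⁻², so T₂ = 129.1 K.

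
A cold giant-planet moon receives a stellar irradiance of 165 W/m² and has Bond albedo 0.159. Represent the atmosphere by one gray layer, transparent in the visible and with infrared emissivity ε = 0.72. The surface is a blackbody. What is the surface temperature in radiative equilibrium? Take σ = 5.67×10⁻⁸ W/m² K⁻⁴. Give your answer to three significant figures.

176 kelvin

Effective emission temperature (TOA balance): σT_e⁴ = S(1−α)/4 = 34.69 W/m² → T_e = 157.3 K.
The surface balance (absorbed SW + ε·downward IR = σT_s⁴) with T_a⁴ = T_s⁴/2 reduces to T_s = T_e·[2/(2−ε)]^¼ = 175.8 K.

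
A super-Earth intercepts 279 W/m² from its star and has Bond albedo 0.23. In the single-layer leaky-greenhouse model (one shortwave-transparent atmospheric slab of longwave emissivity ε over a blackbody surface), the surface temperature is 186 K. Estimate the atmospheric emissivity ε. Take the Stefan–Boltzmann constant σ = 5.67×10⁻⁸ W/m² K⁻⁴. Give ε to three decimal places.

Effective temperature: T_e = [S(1−α)/(4σ)]^(1/4) = 175.4 K.
T_s⁴ = T_e⁴·2/(2−ε) → ε = 2 − 2(T_e/T_s)⁴ = 2 − 2·(175.4/186)⁴ = 0.4172.

0.417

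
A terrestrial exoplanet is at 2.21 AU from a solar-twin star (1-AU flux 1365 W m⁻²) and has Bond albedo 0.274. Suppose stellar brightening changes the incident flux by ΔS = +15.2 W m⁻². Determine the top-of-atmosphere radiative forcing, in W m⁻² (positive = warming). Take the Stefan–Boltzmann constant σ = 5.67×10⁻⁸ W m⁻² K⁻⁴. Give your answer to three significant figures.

2.76 W m⁻²

By the inverse-square law, S = 1365/2.21² = 279.5 W m⁻².
TOA radiative forcing: ΔF = (1−α)ΔS/4 = 0.726·(+15.2)/4 = 2.759 W m⁻².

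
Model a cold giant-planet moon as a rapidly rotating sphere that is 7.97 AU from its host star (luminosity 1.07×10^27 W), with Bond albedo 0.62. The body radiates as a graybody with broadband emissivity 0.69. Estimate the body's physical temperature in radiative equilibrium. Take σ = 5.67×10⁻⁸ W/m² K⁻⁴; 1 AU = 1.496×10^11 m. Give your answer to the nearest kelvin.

Orbital distance: d = 7.97 AU = 1.192×10^12 m.
Flux at the orbit: S = L/(4πd²) = 1.07×10^27/(4π·(1.19×10^12)²) = 59.90 W/m².
Absorbed flux (global mean): S(1−α)/4 = 59.90·0.38/4 = 5.690 W/m².
Equating to εσT⁴ with ε = 0.69: T = (5.690/0.69σ)^(1/4) = 109.8 K.

110 kelvin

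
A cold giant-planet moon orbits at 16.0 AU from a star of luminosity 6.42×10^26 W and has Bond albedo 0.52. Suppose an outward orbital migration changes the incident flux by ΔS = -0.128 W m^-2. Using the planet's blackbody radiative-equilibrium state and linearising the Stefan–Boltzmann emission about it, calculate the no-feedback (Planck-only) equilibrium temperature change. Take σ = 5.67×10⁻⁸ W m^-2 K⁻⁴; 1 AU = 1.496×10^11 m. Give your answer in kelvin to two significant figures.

-0.24 K

d = 16.0 × 1.496×10^11 m = 2.394×10^12 m.
Flux at the orbit: S = L/(4πd²) = 6.42×10^26/(4π·(2.39×10^12)²) = 8.917 W m^-2.
The baseline emission temperature is T_e = 65.91 K.
ΔF = Δ[S(1−α)]/4 = (1−0.52)·-0.128/4 = -0.01536 W m^-2.
Linearising σT⁴ gives d(σT⁴)/dT = 4σT_e³ = 0.06494 W m^-2 per K.
ΔT₀ = ΔF/λ_P = -0.01536/0.06494 = -0.237 K.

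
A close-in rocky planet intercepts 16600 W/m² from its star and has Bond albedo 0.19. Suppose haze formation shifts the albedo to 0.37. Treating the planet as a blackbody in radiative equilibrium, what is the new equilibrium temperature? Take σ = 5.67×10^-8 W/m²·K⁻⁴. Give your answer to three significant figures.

463 kelvin

New equilibrium: T₂ = [(1−0.37)·16600/(4σ)]^(1/4) = 463.4 K.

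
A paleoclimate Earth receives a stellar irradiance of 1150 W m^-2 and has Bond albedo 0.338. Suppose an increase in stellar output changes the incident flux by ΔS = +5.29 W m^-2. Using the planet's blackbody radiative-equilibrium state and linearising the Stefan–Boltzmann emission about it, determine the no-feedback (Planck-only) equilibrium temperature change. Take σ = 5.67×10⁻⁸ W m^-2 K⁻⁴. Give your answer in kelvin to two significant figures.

0.28 K

Unperturbed T_e = [1150·(1−0.338)/(4σ)]^¼ = 240.7 K.
ΔF = Δ[S(1−α)]/4 = (1−0.338)·+5.29/4 = 0.8755 W m^-2.
The Planck feedback parameter is 4σT_e³ = 3.163 W m^-2/K.
ΔT₀ = ΔF/λ_P = 0.8755/3.163 = 0.277 K.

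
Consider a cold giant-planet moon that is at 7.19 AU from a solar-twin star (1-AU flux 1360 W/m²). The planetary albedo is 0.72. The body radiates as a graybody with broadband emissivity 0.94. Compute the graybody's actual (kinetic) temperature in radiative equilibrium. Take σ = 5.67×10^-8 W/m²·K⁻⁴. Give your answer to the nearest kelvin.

77 K

By the inverse-square law, S = 1360/7.19² = 26.31 W/m².
The planet absorbs (1−α)S over its disc πR² and re-emits over 4πR², so the mean absorbed flux is (1−0.72)·26.31/4 = 1.842 W/m².
Equating to εσT⁴ with ε = 0.94: T = (1.842/0.94σ)^(1/4) = 76.67 K.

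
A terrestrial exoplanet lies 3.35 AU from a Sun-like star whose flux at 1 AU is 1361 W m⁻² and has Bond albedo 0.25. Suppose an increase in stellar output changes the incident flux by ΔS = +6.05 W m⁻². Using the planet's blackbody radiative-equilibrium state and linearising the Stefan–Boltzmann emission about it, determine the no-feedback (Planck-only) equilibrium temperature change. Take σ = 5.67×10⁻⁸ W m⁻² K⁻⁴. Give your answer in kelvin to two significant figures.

1.8 kelvin

Irradiance scales as 1/d², so S = 1361 W m⁻² × (1/3.35)² = 121.3 W m⁻².
Unperturbed T_e = [121.3·(1−0.25)/(4σ)]^¼ = 141.5 K.
ΔF = Δ[S(1−α)]/4 = (1−0.25)·+6.05/4 = 1.134 W m⁻².
Linearising σT⁴ gives d(σT⁴)/dT = 4σT_e³ = 0.6427 W m⁻² per K.
Hence the no-feedback warming is ΔF/(4σT_e³) = 1.76 K.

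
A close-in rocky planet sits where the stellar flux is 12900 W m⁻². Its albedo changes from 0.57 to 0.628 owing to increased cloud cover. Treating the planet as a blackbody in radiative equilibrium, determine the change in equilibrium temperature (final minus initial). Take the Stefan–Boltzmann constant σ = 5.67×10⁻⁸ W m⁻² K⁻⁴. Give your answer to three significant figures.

-14.1 kelvin

With α = 0.57, T₁ = 395.5 K.
After:  T₂ = [12900·0.372/(4σ)]^(1/4) = 381.4 K.
ΔT = T₂ − T₁ = -14.07 K.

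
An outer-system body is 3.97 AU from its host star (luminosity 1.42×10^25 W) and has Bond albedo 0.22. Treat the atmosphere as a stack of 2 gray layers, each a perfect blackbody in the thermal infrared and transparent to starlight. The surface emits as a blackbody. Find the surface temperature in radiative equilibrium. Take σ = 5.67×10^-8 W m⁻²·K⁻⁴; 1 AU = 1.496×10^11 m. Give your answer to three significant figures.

75.8 kelvin

Orbital distance: d = 3.97 AU = 5.939×10^11 m.
Spreading L over a sphere of radius d: S = 1.42×10^25/(4π·5.94×10^11²) = 3.204 W m⁻².
The effective emission temperature is T_e = [S(1−α)/(4σ)]^¼ = 57.61 K.
With N = 2 opaque layers, T_s = (N+1)^(1/4)·T_e = 3^(1/4)·57.61 = 75.82 K.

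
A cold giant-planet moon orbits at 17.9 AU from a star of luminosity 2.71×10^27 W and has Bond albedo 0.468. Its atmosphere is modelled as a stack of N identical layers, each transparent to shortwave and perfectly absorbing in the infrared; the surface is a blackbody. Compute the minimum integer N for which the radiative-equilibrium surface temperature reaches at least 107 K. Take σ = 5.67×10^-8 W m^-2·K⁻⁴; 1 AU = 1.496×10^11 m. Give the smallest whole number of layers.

1

d = 17.9 × 1.496×10^11 m = 2.678×10^12 m.
S = L/(4πd²) = 30.07 W m^-2.
The effective emission temperature is T_e = [S(1−α)/(4σ)]^¼ = 91.65 K.
T_s = (N+1)^(1/4)·T_e ≥ 107 K requires N+1 ≥ (T_s/T_e)⁴ = (107/91.65)⁴ = 1.858.
Rounding up, N = 1.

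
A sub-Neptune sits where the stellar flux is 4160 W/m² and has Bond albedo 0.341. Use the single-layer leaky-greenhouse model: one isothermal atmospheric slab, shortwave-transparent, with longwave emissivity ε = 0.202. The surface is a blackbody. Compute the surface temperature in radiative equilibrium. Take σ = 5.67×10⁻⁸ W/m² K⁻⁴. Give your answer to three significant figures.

At the top of the atmosphere, σT_e⁴ = S(1−α)/4 = 685.4 W/m², giving T_e = 331.6 K.
For a single slab of emissivity ε, T_s⁴ = 2T_e⁴/(2−ε); thus T_s = 331.6·(1.112)^(1/4) = 340.5 K.

341 kelvin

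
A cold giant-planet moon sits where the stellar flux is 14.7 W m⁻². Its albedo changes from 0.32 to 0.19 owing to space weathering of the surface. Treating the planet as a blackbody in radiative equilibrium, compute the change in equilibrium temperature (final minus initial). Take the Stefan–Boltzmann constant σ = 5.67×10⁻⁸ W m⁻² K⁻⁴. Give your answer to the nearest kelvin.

With α = 0.32, T₁ = 81.48 K.
After:  T₂ = [14.70·0.81/(4σ)]^(1/4) = 85.12 K.
Change: 85.12 − 81.48 = 3.643 K.

4 kelvin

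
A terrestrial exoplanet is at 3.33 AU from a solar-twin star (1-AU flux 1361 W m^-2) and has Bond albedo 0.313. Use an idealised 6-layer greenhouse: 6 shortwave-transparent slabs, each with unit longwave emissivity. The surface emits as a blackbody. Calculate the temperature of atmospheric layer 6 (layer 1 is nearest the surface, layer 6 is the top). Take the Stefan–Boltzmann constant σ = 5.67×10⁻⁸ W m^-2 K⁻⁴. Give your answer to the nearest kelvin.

139 K

Flux at the orbit: S = 1361/(3.33)² = 122.7 W m^-2.
Top-of-atmosphere balance: σT_e⁴ = S(1−α)/4 = 21.08 W m^-2 → T_e = 138.9 K.
Each opaque layer satisfies 2T_j⁴ = T_{j−1}⁴ + T_{j+1}⁴, giving T_k⁴ = (N+1−k)T_e⁴.
T_6 = (1)^(1/4)·138.9 = 138.9 K.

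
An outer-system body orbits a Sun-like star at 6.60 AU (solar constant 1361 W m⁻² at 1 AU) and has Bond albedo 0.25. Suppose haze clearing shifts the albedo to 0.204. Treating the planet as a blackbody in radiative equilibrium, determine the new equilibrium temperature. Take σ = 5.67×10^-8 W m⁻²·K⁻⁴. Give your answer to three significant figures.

102 K

Flux at the orbit: S = 1361/(6.60)² = 31.24 W m⁻².
T₂ = [S(1−α₂)/(4σ)]^(1/4) = [31.24·0.796/(4σ)]^(1/4) = 102.3 K.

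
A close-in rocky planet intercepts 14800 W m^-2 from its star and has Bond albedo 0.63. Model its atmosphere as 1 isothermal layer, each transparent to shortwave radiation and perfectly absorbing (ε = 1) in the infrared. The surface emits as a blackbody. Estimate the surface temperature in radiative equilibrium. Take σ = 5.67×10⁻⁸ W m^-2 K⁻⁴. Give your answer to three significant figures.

469 K

The effective emission temperature is T_e = [S(1−α)/(4σ)]^¼ = 394.2 K.
For an N-layer opaque stack, T_s⁴ = (N+1)T_e⁴, hence T_s = (2)^(1/4)×394.2 K = 468.8 K.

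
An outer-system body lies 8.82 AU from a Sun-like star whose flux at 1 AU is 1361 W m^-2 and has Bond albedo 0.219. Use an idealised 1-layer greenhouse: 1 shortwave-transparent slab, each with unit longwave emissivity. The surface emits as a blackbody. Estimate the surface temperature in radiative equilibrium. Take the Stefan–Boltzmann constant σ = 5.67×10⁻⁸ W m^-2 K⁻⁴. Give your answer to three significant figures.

Flux at the orbit: S = 1361/(8.82)² = 17.50 W m^-2.
Top-of-atmosphere balance: σT_e⁴ = S(1−α)/4 = 3.416 W m^-2 → T_e = 88.10 K.
Layer-by-layer balance gives σT_s⁴ = (N+1)σT_e⁴, so T_s = 2^¼·88.10 = 104.8 K.

105 K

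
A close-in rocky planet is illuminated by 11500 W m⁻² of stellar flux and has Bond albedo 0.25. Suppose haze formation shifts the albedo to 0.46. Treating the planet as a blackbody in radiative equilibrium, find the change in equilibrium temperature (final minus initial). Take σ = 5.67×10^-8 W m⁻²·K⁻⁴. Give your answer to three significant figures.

With α = 0.25, T₁ = 441.6 K.
After:  T₂ = [11500·0.54/(4σ)]^(1/4) = 406.8 K.
ΔT = T₂ − T₁ = -34.82 K.

-34.8 kelvin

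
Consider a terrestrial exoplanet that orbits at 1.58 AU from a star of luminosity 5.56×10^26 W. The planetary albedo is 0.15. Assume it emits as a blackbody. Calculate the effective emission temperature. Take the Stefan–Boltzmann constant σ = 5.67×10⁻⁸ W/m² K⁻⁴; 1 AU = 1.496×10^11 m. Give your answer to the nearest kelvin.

233 K

d = 1.58 × 1.496×10^11 m = 2.364×10^11 m.
Flux at the orbit: S = L/(4πd²) = 5.56×10^26/(4π·(2.36×10^11)²) = 791.9 W/m².
The planet absorbs (1−α)S over its disc πR² and re-emits over 4πR², so the mean absorbed flux is (1−0.15)·791.9/4 = 168.3 W/m².
Set σT⁴ = 168.3 → T = (168.3/σ)^(1/4) = 233.4 K.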